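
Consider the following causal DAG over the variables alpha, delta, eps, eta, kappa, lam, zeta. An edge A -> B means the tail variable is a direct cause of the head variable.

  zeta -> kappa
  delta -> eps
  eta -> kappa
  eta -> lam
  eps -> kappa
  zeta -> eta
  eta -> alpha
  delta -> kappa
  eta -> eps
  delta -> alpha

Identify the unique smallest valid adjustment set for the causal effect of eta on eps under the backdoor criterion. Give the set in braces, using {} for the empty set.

{}

Variables eligible for adjustment (non-descendants of eta, excluding eta and eps): {delta, zeta}.
Backdoor paths from eta to eps:
  P1: eta <- zeta -> kappa <- delta -> eps
  P2: eta <- zeta -> kappa <- eps
Each backdoor path contains an unconditioned collider, so every path is already blocked with the empty conditioning set:
  P1: blocked at collider kappa (neither it nor any descendant is in the conditioning set).
  P2: blocked at collider kappa (neither it nor any descendant is in the conditioning set).
The empty set is therefore the unique smallest valid set.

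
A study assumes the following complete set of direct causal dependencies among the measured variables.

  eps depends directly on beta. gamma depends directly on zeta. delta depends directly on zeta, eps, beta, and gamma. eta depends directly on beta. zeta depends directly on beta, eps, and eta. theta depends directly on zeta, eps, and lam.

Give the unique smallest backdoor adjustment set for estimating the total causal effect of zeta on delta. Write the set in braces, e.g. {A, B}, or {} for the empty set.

{beta, eps}

Variables eligible for adjustment (non-descendants of zeta, excluding zeta and delta): {beta, eps, eta, lam}.
Backdoor paths from zeta to delta:
  P1: zeta <- beta -> eps -> delta
  P2: zeta <- beta -> delta
  P3: zeta <- eta <- beta -> eps -> delta
  P4: zeta <- eta <- beta -> delta
  P5: zeta <- eps <- beta -> delta
  P6: zeta <- eps -> delta
The empty set is not sufficient: P1 (zeta <- beta -> eps -> delta) has no collider blocking it and no conditioned non-collider, so it is open.
Try {beta, eps}:
  P1: blocked at fork node beta ∈ conditioning set.
  P2: blocked at fork node beta ∈ conditioning set.
  P3: blocked at fork node beta ∈ conditioning set.
  P4: blocked at fork node beta ∈ conditioning set.
  P5: blocked at chain node eps ∈ conditioning set.
  P6: blocked at fork node eps ∈ conditioning set.
{beta, eps} contains no descendant of zeta and blocks every backdoor path.
Every element of {beta, eps} is needed (dropping beta leaves P2 open; dropping eps leaves P6 open), so no proper subset is valid.
Among all size-2 subsets of the eligible variables, only {beta, eps} blocks every backdoor path, so it is the unique smallest valid adjustment set.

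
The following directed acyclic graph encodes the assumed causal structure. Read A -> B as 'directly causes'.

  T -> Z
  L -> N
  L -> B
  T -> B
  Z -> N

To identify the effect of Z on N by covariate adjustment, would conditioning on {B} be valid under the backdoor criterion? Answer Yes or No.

Backdoor paths from Z to N (paths whose first edge points into Z):
  P1: Z <- T -> B <- L -> N
Condition 1 (no descendant of Z in the set): holds — descendants of Z are {N}; none are in {B}.
Condition 2 (every backdoor path blocked by {B}):
  P1: open — collider(s) B are conditioned on (or have a conditioned descendant) and no non-collider on the path is in the set.
{B} does not satisfy the backdoor criterion.

No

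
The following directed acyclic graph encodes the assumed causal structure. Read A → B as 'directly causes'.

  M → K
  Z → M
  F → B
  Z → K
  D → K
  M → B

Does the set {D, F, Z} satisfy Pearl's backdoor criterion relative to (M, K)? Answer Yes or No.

Backdoor paths from M to K (paths whose first edge points into M):
  P1: M <- Z -> K
Condition 1 (no descendant of M in the set): holds — descendants of M are {B, K}; none are in {D, F, Z}.
Condition 2 (every backdoor path blocked by {D, F, Z}):
  P1: blocked at fork node Z ∈ conditioning set.
{D, F, Z} satisfies the backdoor criterion.

Yes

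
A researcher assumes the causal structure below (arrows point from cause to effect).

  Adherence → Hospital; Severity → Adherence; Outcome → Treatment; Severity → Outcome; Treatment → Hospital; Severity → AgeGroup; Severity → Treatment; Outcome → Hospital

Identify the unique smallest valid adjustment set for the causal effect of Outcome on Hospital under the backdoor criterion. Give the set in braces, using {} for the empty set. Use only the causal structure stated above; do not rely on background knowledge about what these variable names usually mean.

Variables eligible for adjustment (non-descendants of Outcome, excluding Outcome and Hospital): {Adherence, AgeGroup, Severity}.
Backdoor paths from Outcome to Hospital:
  P1: Outcome <- Severity -> Adherence -> Hospital
  P2: Outcome <- Severity -> Treatment -> Hospital
The empty set is not sufficient: P1 (Outcome <- Severity -> Adherence -> Hospital) has no collider blocking it and no conditioned non-collider, so it is open.
Try {Severity}:
  P1: blocked at fork node Severity ∈ conditioning set.
  P2: blocked at fork node Severity ∈ conditioning set.
{Severity} contains no descendant of Outcome and blocks every backdoor path.
No other singleton works — e.g. {Adherence} leaves P2 open — so {Severity} is the unique smallest valid adjustment set.

{Severity}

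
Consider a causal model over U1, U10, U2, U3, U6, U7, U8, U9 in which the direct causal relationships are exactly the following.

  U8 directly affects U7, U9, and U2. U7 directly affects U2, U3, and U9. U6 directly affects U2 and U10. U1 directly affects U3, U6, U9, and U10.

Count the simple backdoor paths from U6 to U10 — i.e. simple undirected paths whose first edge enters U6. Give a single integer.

1

A backdoor path from U6 to U10 is any simple undirected path whose first edge points into U6 (i.e. leaves U6 via a parent).
Parents of U6: {U1}.
Enumerating:
  P1: U6 <- U1 -> U10
That exhausts the simple backdoor paths. Count: 1.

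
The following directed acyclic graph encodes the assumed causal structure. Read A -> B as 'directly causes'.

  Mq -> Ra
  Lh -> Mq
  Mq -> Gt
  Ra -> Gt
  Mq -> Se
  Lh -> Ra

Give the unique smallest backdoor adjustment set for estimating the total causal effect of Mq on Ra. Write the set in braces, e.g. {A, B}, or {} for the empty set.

Variables eligible for adjustment (non-descendants of Mq, excluding Mq and Ra): {Lh}.
Backdoor paths from Mq to Ra:
  P1: Mq <- Lh -> Ra
The empty set is not sufficient: P1 (Mq <- Lh -> Ra) has no collider blocking it and no conditioned non-collider, so it is open.
Try {Lh}:
  P1: blocked at fork node Lh ∈ conditioning set.
{Lh} contains no descendant of Mq and blocks every backdoor path.
{Lh} is the unique smallest valid adjustment set.

{Lh}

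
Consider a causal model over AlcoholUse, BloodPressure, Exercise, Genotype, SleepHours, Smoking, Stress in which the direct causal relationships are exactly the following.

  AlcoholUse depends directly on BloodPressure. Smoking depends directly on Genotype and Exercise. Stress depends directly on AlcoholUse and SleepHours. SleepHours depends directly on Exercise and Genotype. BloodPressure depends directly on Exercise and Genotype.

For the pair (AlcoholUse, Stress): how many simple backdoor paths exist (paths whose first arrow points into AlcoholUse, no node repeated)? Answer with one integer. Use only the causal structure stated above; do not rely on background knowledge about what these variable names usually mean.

A backdoor path from AlcoholUse to Stress is any simple undirected path whose first edge points into AlcoholUse (i.e. leaves AlcoholUse via a parent).
Parents of AlcoholUse: {BloodPressure}.
Enumerating:
  P1: AlcoholUse <- BloodPressure <- Exercise -> SleepHours -> Stress
  P2: AlcoholUse <- BloodPressure <- Exercise -> Smoking <- Genotype -> SleepHours -> Stress
  P3: AlcoholUse <- BloodPressure <- Genotype -> SleepHours -> Stress
  P4: AlcoholUse <- BloodPressure <- Genotype -> Smoking <- Exercise -> SleepHours -> Stress
That exhausts the simple backdoor paths. Count: 4.

4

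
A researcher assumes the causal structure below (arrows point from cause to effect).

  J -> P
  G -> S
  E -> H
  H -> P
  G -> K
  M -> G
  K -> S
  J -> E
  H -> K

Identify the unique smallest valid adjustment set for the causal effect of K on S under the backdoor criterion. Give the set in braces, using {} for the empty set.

Variables eligible for adjustment (non-descendants of K, excluding K and S): {E, G, H, J, M, P}.
Backdoor paths from K to S:
  P1: K <- G -> S
The empty set is not sufficient: P1 (K <- G -> S) has no collider blocking it and no conditioned non-collider, so it is open.
Try {G}:
  P1: blocked at fork node G ∈ conditioning set.
{G} contains no descendant of K and blocks every backdoor path.
No other singleton works — e.g. {J} leaves P1 open — so {G} is the unique smallest valid adjustment set.

{G}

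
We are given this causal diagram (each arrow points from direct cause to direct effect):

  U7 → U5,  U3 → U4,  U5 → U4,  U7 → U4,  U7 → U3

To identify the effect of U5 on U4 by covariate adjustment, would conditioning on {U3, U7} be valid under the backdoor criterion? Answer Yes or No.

Backdoor paths from U5 to U4 (paths whose first edge points into U5):
  P1: U5 <- U7 -> U3 -> U4
  P2: U5 <- U7 -> U4
Condition 1 (no descendant of U5 in the set): holds — descendants of U5 are {U4}; none are in {U3, U7}.
Condition 2 (every backdoor path blocked by {U3, U7}):
  P1: blocked at fork node U7 ∈ conditioning set.
  P2: blocked at fork node U7 ∈ conditioning set.
{U3, U7} satisfies the backdoor criterion.

Yes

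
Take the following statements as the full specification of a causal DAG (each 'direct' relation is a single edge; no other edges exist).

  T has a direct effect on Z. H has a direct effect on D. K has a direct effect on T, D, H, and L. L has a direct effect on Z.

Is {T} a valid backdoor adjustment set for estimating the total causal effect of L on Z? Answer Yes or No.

Yes

Backdoor paths from L to Z (paths whose first edge points into L):
  P1: L <- K -> T -> Z
Condition 1 (no descendant of L in the set): holds — descendants of L are {Z}; none are in {T}.
Condition 2 (every backdoor path blocked by {T}):
  P1: blocked at chain node T ∈ conditioning set.
{T} satisfies the backdoor criterion.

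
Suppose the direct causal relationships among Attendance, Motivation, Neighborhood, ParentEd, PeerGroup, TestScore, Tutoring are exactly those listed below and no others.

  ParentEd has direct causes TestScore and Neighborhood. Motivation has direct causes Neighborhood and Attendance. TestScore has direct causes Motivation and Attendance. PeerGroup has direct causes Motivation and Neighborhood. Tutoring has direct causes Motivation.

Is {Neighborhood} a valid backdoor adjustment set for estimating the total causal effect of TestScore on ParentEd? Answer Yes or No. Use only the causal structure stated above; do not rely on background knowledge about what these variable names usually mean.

Backdoor paths from TestScore to ParentEd (paths whose first edge points into TestScore):
  P1: TestScore <- Attendance -> Motivation <- Neighborhood -> ParentEd
  P2: TestScore <- Attendance -> Motivation -> PeerGroup <- Neighborhood -> ParentEd
  P3: TestScore <- Motivation <- Neighborhood -> ParentEd
  P4: TestScore <- Motivation -> PeerGroup <- Neighborhood -> ParentEd
Condition 1 (no descendant of TestScore in the set): holds — descendants of TestScore are {ParentEd}; none are in {Neighborhood}.
Condition 2 (every backdoor path blocked by {Neighborhood}):
  P1: blocked at collider Motivation (neither it nor any descendant is in the conditioning set).
  P2: blocked at collider PeerGroup (neither it nor any descendant is in the conditioning set).
  P3: blocked at fork node Neighborhood ∈ conditioning set.
  P4: blocked at collider PeerGroup (neither it nor any descendant is in the conditioning set).
{Neighborhood} satisfies the backdoor criterion.

Yes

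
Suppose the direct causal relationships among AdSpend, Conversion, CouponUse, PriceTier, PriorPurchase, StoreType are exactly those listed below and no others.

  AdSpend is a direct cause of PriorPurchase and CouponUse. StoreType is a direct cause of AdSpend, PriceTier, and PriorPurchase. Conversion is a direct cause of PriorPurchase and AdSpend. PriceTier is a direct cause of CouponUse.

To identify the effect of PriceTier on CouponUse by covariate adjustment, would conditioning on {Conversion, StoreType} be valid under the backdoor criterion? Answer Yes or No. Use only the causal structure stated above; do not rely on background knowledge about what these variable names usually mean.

Yes

Backdoor paths from PriceTier to CouponUse (paths whose first edge points into PriceTier):
  P1: PriceTier <- StoreType -> AdSpend -> CouponUse
  P2: PriceTier <- StoreType -> PriorPurchase <- Conversion -> AdSpend -> CouponUse
  P3: PriceTier <- StoreType -> PriorPurchase <- AdSpend -> CouponUse
Condition 1 (no descendant of PriceTier in the set): holds — descendants of PriceTier are {CouponUse}; none are in {Conversion, StoreType}.
Condition 2 (every backdoor path blocked by {Conversion, StoreType}):
  P1: blocked at fork node StoreType ∈ conditioning set.
  P2: blocked at fork node StoreType ∈ conditioning set.
  P3: blocked at fork node StoreType ∈ conditioning set.
{Conversion, StoreType} satisfies the backdoor criterion.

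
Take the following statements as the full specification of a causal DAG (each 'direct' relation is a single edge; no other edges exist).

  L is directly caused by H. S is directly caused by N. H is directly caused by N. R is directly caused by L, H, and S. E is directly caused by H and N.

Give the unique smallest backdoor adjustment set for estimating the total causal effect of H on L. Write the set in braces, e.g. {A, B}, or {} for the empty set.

{}

Variables eligible for adjustment (non-descendants of H, excluding H and L): {N, S}.
Backdoor paths from H to L:
  P1: H <- N -> S -> R <- L
Each backdoor path contains an unconditioned collider, so every path is already blocked with the empty conditioning set:
  P1: blocked at collider R (neither it nor any descendant is in the conditioning set).
The empty set is therefore the unique smallest valid set.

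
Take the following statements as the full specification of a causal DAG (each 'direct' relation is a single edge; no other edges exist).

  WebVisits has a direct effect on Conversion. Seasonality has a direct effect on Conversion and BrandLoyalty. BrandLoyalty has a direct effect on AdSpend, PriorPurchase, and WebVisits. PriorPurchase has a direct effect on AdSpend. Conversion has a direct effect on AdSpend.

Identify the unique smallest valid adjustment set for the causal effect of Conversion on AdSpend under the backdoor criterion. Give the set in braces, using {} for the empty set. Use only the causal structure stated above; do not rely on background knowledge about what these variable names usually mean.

{BrandLoyalty}

Variables eligible for adjustment (non-descendants of Conversion, excluding Conversion and AdSpend): {BrandLoyalty, PriorPurchase, Seasonality, WebVisits}.
Backdoor paths from Conversion to AdSpend:
  P1: Conversion <- Seasonality -> BrandLoyalty -> PriorPurchase -> AdSpend
  P2: Conversion <- Seasonality -> BrandLoyalty -> AdSpend
  P3: Conversion <- WebVisits <- BrandLoyalty -> PriorPurchase -> AdSpend
  P4: Conversion <- WebVisits <- BrandLoyalty -> AdSpend
The empty set is not sufficient: P1 (Conversion <- Seasonality -> BrandLoyalty -> PriorPurchase -> AdSpend) has no collider blocking it and no conditioned non-collider, so it is open.
Try {BrandLoyalty}:
  P1: blocked at chain node BrandLoyalty ∈ conditioning set.
  P2: blocked at chain node BrandLoyalty ∈ conditioning set.
  P3: blocked at fork node BrandLoyalty ∈ conditioning set.
  P4: blocked at fork node BrandLoyalty ∈ conditioning set.
{BrandLoyalty} contains no descendant of Conversion and blocks every backdoor path.
No other singleton works — e.g. {Seasonality} leaves P3 open — so {BrandLoyalty} is the unique smallest valid adjustment set.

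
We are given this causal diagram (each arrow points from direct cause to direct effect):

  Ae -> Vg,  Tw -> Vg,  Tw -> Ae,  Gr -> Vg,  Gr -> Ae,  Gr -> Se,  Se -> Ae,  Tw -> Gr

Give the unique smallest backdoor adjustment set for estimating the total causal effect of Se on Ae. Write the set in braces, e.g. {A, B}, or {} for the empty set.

{Gr}

Variables eligible for adjustment (non-descendants of Se, excluding Se and Ae): {Gr, Tw}.
Backdoor paths from Se to Ae:
  P1: Se <- Gr <- Tw -> Ae
  P2: Se <- Gr <- Tw -> Vg <- Ae
  P3: Se <- Gr -> Ae
  P4: Se <- Gr -> Vg <- Tw -> Ae
  P5: Se <- Gr -> Vg <- Ae
The empty set is not sufficient: P1 (Se <- Gr <- Tw -> Ae) has no collider blocking it and no conditioned non-collider, so it is open.
Try {Gr}:
  P1: blocked at chain node Gr ∈ conditioning set.
  P2: blocked at chain node Gr ∈ conditioning set.
  P3: blocked at fork node Gr ∈ conditioning set.
  P4: blocked at fork node Gr ∈ conditioning set.
  P5: blocked at fork node Gr ∈ conditioning set.
{Gr} contains no descendant of Se and blocks every backdoor path.
No other singleton works — e.g. {Tw} leaves P3 open — so {Gr} is the unique smallest valid adjustment set.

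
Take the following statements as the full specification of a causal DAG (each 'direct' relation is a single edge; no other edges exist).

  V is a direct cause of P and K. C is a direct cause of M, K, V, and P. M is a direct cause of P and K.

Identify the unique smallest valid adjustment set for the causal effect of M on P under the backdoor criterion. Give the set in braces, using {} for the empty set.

{C}

Variables eligible for adjustment (non-descendants of M, excluding M and P): {C, V}.
Backdoor paths from M to P:
  P1: M <- C -> V -> P
  P2: M <- C -> K <- V -> P
  P3: M <- C -> P
The empty set is not sufficient: P1 (M <- C -> V -> P) has no collider blocking it and no conditioned non-collider, so it is open.
Try {C}:
  P1: blocked at fork node C ∈ conditioning set.
  P2: blocked at fork node C ∈ conditioning set.
  P3: blocked at fork node C ∈ conditioning set.
{C} contains no descendant of M and blocks every backdoor path.
No other singleton works — e.g. {V} leaves P3 open — so {C} is the unique smallest valid adjustment set.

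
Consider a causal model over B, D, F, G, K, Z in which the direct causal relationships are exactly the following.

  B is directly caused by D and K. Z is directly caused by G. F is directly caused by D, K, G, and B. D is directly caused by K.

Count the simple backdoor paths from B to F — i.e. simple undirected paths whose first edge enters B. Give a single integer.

4

A backdoor path from B to F is any simple undirected path whose first edge points into B (i.e. leaves B via a parent).
Parents of B: {D, K}.
Enumerating:
  P1: B <- K -> D -> F
  P2: B <- K -> F
  P3: B <- D <- K -> F
  P4: B <- D -> F
That exhausts the simple backdoor paths. Count: 4.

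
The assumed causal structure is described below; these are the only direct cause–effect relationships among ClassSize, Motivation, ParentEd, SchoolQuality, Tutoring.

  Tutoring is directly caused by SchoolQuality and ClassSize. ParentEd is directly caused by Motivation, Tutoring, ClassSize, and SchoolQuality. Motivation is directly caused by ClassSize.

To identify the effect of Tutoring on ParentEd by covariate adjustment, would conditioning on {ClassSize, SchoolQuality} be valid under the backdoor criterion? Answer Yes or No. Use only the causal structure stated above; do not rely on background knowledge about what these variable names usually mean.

Yes

Backdoor paths from Tutoring to ParentEd (paths whose first edge points into Tutoring):
  P1: Tutoring <- ClassSize -> Motivation -> ParentEd
  P2: Tutoring <- ClassSize -> ParentEd
  P3: Tutoring <- SchoolQuality -> ParentEd
Condition 1 (no descendant of Tutoring in the set): holds — descendants of Tutoring are {ParentEd}; none are in {ClassSize, SchoolQuality}.
Condition 2 (every backdoor path blocked by {ClassSize, SchoolQuality}):
  P1: blocked at fork node ClassSize ∈ conditioning set.
  P2: blocked at fork node ClassSize ∈ conditioning set.
  P3: blocked at fork node SchoolQuality ∈ conditioning set.
{ClassSize, SchoolQuality} satisfies the backdoor criterion.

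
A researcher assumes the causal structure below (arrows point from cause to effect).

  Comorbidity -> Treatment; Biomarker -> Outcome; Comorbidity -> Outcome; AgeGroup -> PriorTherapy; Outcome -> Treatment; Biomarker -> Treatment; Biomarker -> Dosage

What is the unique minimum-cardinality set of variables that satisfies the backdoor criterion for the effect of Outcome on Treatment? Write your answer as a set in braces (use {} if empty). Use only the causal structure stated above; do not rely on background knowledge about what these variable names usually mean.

Variables eligible for adjustment (non-descendants of Outcome, excluding Outcome and Treatment): {AgeGroup, Biomarker, Comorbidity, Dosage, PriorTherapy}.
Backdoor paths from Outcome to Treatment:
  P1: Outcome <- Biomarker -> Treatment
  P2: Outcome <- Comorbidity -> Treatment
The empty set is not sufficient: P1 (Outcome <- Biomarker -> Treatment) has no collider blocking it and no conditioned non-collider, so it is open.
Try {Biomarker, Comorbidity}:
  P1: blocked at fork node Biomarker ∈ conditioning set.
  P2: blocked at fork node Comorbidity ∈ conditioning set.
{Biomarker, Comorbidity} contains no descendant of Outcome and blocks every backdoor path.
Every element of {Biomarker, Comorbidity} is needed (dropping Biomarker leaves P1 open; dropping Comorbidity leaves P2 open), so no proper subset is valid.
Among all size-2 subsets of the eligible variables, only {Biomarker, Comorbidity} blocks every backdoor path, so it is the unique smallest valid adjustment set.

{Biomarker, Comorbidity}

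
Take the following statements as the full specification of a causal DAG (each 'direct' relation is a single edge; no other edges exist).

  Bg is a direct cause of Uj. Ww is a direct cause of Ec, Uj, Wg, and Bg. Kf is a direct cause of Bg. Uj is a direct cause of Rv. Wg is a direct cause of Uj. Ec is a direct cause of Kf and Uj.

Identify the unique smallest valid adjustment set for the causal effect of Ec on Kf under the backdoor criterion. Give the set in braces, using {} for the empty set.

Variables eligible for adjustment (non-descendants of Ec, excluding Ec and Kf): {Wg, Ww}.
Backdoor paths from Ec to Kf:
  P1: Ec <- Ww -> Bg <- Kf
  P2: Ec <- Ww -> Wg -> Uj <- Bg <- Kf
  P3: Ec <- Ww -> Uj <- Bg <- Kf
Each backdoor path contains an unconditioned collider, so every path is already blocked with the empty conditioning set:
  P1: blocked at collider Bg (neither it nor any descendant is in the conditioning set).
  P2: blocked at collider Uj (neither it nor any descendant is in the conditioning set).
  P3: blocked at collider Uj (neither it nor any descendant is in the conditioning set).
The empty set is therefore the unique smallest valid set.

{}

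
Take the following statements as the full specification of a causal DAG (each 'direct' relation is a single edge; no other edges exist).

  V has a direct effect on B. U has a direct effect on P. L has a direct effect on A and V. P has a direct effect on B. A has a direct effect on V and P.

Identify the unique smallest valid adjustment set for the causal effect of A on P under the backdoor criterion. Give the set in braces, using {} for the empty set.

{}

Variables eligible for adjustment (non-descendants of A, excluding A and P): {L, U}.
Backdoor paths from A to P:
  P1: A <- L -> V -> B <- P
Each backdoor path contains an unconditioned collider, so every path is already blocked with the empty conditioning set:
  P1: blocked at collider B (neither it nor any descendant is in the conditioning set).
The empty set is therefore the unique smallest valid set.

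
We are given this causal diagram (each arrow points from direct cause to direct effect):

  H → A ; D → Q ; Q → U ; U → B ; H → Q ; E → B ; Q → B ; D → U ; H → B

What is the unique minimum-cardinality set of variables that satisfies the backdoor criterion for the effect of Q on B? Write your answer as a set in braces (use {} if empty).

{D, H}

Variables eligible for adjustment (non-descendants of Q, excluding Q and B): {A, D, E, H}.
Backdoor paths from Q to B:
  P1: Q <- H -> B
  P2: Q <- D -> U -> B
The empty set is not sufficient: P1 (Q <- H -> B) has no collider blocking it and no conditioned non-collider, so it is open.
Try {D, H}:
  P1: blocked at fork node H ∈ conditioning set.
  P2: blocked at fork node D ∈ conditioning set.
{D, H} contains no descendant of Q and blocks every backdoor path.
Every element of {D, H} is needed (dropping D leaves P2 open; dropping H leaves P1 open), so no proper subset is valid.
Among all size-2 subsets of the eligible variables, only {D, H} blocks every backdoor path, so it is the unique smallest valid adjustment set.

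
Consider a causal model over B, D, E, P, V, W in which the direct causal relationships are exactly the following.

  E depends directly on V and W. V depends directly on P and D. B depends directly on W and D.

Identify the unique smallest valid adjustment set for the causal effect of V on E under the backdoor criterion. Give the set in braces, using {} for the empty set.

Variables eligible for adjustment (non-descendants of V, excluding V and E): {B, D, P, W}.
Backdoor paths from V to E:
  P1: V <- D -> B <- W -> E
Each backdoor path contains an unconditioned collider, so every path is already blocked with the empty conditioning set:
  P1: blocked at collider B (neither it nor any descendant is in the conditioning set).
The empty set is therefore the unique smallest valid set.

{}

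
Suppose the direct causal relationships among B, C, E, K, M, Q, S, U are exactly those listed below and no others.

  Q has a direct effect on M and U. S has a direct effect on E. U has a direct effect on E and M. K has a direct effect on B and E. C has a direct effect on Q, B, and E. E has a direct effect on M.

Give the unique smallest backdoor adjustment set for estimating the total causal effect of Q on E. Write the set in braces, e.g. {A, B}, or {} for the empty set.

{C}

Variables eligible for adjustment (non-descendants of Q, excluding Q and E): {B, C, K, S}.
Backdoor paths from Q to E:
  P1: Q <- C -> E
  P2: Q <- C -> B <- K -> E
The empty set is not sufficient: P1 (Q <- C -> E) has no collider blocking it and no conditioned non-collider, so it is open.
Try {C}:
  P1: blocked at fork node C ∈ conditioning set.
  P2: blocked at fork node C ∈ conditioning set.
{C} contains no descendant of Q and blocks every backdoor path.
No other singleton works — e.g. {S} leaves P1 open — so {C} is the unique smallest valid adjustment set.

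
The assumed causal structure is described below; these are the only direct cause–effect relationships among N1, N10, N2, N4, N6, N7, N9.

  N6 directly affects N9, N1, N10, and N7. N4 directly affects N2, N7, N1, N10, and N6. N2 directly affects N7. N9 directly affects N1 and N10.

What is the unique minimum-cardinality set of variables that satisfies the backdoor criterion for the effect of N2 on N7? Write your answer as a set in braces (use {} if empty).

Variables eligible for adjustment (non-descendants of N2, excluding N2 and N7): {N1, N10, N4, N6, N9}.
Backdoor paths from N2 to N7:
  P1: N2 <- N4 -> N6 -> N7
  P2: N2 <- N4 -> N10 <- N6 -> N7
  P3: N2 <- N4 -> N10 <- N9 <- N6 -> N7
  P4: N2 <- N4 -> N10 <- N9 -> N1 <- N6 -> N7
  P5: N2 <- N4 -> N7
  P6: N2 <- N4 -> N1 <- N6 -> N7
  P7: N2 <- N4 -> N1 <- N9 <- N6 -> N7
  P8: N2 <- N4 -> N1 <- N9 -> N10 <- N6 -> N7
The empty set is not sufficient: P1 (N2 <- N4 -> N6 -> N7) has no collider blocking it and no conditioned non-collider, so it is open.
Try {N4}:
  P1: blocked at fork node N4 ∈ conditioning set.
  P2: blocked at fork node N4 ∈ conditioning set.
  P3: blocked at fork node N4 ∈ conditioning set.
  P4: blocked at fork node N4 ∈ conditioning set.
  P5: blocked at fork node N4 ∈ conditioning set.
  P6: blocked at fork node N4 ∈ conditioning set.
  P7: blocked at fork node N4 ∈ conditioning set.
  P8: blocked at fork node N4 ∈ conditioning set.
{N4} contains no descendant of N2 and blocks every backdoor path.
No other singleton works — e.g. {N6} leaves P5 open — so {N4} is the unique smallest valid adjustment set.

{N4}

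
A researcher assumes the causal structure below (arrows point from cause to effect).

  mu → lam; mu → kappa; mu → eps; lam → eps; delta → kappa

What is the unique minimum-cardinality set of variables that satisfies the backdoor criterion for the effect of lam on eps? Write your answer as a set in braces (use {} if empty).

Variables eligible for adjustment (non-descendants of lam, excluding lam and eps): {delta, kappa, mu}.
Backdoor paths from lam to eps:
  P1: lam <- mu -> eps
The empty set is not sufficient: P1 (lam <- mu -> eps) has no collider blocking it and no conditioned non-collider, so it is open.
Try {mu}:
  P1: blocked at fork node mu ∈ conditioning set.
{mu} contains no descendant of lam and blocks every backdoor path.
No other singleton works — e.g. {delta} leaves P1 open — so {mu} is the unique smallest valid adjustment set.

{mu}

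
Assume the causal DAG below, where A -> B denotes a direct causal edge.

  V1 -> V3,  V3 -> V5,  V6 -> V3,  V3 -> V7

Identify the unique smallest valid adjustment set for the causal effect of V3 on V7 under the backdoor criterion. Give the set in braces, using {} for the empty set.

{}

Variables eligible for adjustment (non-descendants of V3, excluding V3 and V7): {V1, V6}.
Backdoor paths from V3 to V7:
  (none)
With no backdoor paths the empty set already satisfies the criterion, and it is trivially minimal.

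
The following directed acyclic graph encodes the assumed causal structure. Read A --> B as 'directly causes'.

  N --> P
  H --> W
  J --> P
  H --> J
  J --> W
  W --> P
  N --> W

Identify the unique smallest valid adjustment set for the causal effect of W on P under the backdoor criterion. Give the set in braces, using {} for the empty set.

Variables eligible for adjustment (non-descendants of W, excluding W and P): {H, J, N}.
Backdoor paths from W to P:
  P1: W <- H -> J -> P
  P2: W <- J -> P
  P3: W <- N -> P
The empty set is not sufficient: P1 (W <- H -> J -> P) has no collider blocking it and no conditioned non-collider, so it is open.
Try {J, N}:
  P1: blocked at chain node J ∈ conditioning set.
  P2: blocked at fork node J ∈ conditioning set.
  P3: blocked at fork node N ∈ conditioning set.
{J, N} contains no descendant of W and blocks every backdoor path.
Every element of {J, N} is needed (dropping J leaves P1 open; dropping N leaves P3 open), so no proper subset is valid.
Among all size-2 subsets of the eligible variables, only {J, N} blocks every backdoor path, so it is the unique smallest valid adjustment set.

{J, N}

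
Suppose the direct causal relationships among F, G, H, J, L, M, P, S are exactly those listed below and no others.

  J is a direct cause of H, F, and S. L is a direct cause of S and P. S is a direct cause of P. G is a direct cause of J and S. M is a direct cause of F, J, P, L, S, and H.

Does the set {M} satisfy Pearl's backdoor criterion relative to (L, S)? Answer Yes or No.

Backdoor paths from L to S (paths whose first edge points into L):
  P1: L <- M -> J <- G -> S
  P2: L <- M -> J -> S
  P3: L <- M -> H <- J <- G -> S
  P4: L <- M -> H <- J -> S
  P5: L <- M -> F <- J <- G -> S
  P6: L <- M -> F <- J -> S
  P7: L <- M -> S
  P8: L <- M -> P <- S
Condition 1 (no descendant of L in the set): holds — descendants of L are {P, S}; none are in {M}.
Condition 2 (every backdoor path blocked by {M}):
  P1: blocked at fork node M ∈ conditioning set.
  P2: blocked at fork node M ∈ conditioning set.
  P3: blocked at fork node M ∈ conditioning set.
  P4: blocked at fork node M ∈ conditioning set.
  P5: blocked at fork node M ∈ conditioning set.
  P6: blocked at fork node M ∈ conditioning set.
  P7: blocked at fork node M ∈ conditioning set.
  P8: blocked at fork node M ∈ conditioning set.
{M} satisfies the backdoor criterion.

Yes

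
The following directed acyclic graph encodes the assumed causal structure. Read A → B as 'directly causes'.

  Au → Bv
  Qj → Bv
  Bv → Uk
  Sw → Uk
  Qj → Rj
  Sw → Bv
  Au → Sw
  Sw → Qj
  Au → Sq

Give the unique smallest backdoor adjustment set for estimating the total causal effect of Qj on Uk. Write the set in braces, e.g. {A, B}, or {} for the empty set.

{Sw}

Variables eligible for adjustment (non-descendants of Qj, excluding Qj and Uk): {Au, Sq, Sw}.
Backdoor paths from Qj to Uk:
  P1: Qj <- Sw <- Au -> Bv -> Uk
  P2: Qj <- Sw -> Bv -> Uk
  P3: Qj <- Sw -> Uk
The empty set is not sufficient: P1 (Qj <- Sw <- Au -> Bv -> Uk) has no collider blocking it and no conditioned non-collider, so it is open.
Try {Sw}:
  P1: blocked at chain node Sw ∈ conditioning set.
  P2: blocked at fork node Sw ∈ conditioning set.
  P3: blocked at fork node Sw ∈ conditioning set.
{Sw} contains no descendant of Qj and blocks every backdoor path.
No other singleton works — e.g. {Au} leaves P2 open — so {Sw} is the unique smallest valid adjustment set.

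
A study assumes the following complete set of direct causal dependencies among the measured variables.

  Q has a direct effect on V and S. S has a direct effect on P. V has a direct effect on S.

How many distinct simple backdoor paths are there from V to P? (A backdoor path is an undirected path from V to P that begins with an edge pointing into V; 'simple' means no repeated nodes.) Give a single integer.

1

A backdoor path from V to P is any simple undirected path whose first edge points into V (i.e. leaves V via a parent).
Parents of V: {Q}.
Enumerating:
  P1: V <- Q -> S -> P
That exhausts the simple backdoor paths. Count: 1.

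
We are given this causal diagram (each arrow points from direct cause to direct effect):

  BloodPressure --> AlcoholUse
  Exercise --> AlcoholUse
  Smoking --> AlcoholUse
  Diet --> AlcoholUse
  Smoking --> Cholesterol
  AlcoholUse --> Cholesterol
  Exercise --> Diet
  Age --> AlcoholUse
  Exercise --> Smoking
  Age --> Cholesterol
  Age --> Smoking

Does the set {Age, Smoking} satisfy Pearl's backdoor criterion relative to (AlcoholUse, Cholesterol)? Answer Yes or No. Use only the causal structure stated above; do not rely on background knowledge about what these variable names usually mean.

Backdoor paths from AlcoholUse to Cholesterol (paths whose first edge points into AlcoholUse):
  P1: AlcoholUse <- Exercise -> Smoking <- Age -> Cholesterol
  P2: AlcoholUse <- Exercise -> Smoking -> Cholesterol
  P3: AlcoholUse <- Diet <- Exercise -> Smoking <- Age -> Cholesterol
  P4: AlcoholUse <- Diet <- Exercise -> Smoking -> Cholesterol
  P5: AlcoholUse <- Age -> Smoking -> Cholesterol
  P6: AlcoholUse <- Age -> Cholesterol
  P7: AlcoholUse <- Smoking <- Age -> Cholesterol
  P8: AlcoholUse <- Smoking -> Cholesterol
Condition 1 (no descendant of AlcoholUse in the set): holds — descendants of AlcoholUse are {Cholesterol}; none are in {Age, Smoking}.
Condition 2 (every backdoor path blocked by {Age, Smoking}):
  P1: blocked at fork node Age ∈ conditioning set.
  P2: blocked at chain node Smoking ∈ conditioning set.
  P3: blocked at fork node Age ∈ conditioning set.
  P4: blocked at chain node Smoking ∈ conditioning set.
  P5: blocked at fork node Age ∈ conditioning set.
  P6: blocked at fork node Age ∈ conditioning set.
  P7: blocked at chain node Smoking ∈ conditioning set.
  P8: blocked at fork node Smoking ∈ conditioning set.
{Age, Smoking} satisfies the backdoor criterion.

Yes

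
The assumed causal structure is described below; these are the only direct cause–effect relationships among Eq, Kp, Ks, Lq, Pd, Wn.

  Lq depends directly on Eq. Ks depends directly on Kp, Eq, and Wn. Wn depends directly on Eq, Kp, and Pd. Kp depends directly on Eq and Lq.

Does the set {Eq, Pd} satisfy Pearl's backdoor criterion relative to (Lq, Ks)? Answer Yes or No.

Yes

Backdoor paths from Lq to Ks (paths whose first edge points into Lq):
  P1: Lq <- Eq -> Kp -> Wn -> Ks
  P2: Lq <- Eq -> Kp -> Ks
  P3: Lq <- Eq -> Wn <- Kp -> Ks
  P4: Lq <- Eq -> Wn -> Ks
  P5: Lq <- Eq -> Ks
Condition 1 (no descendant of Lq in the set): holds — descendants of Lq are {Kp, Ks, Wn}; none are in {Eq, Pd}.
Condition 2 (every backdoor path blocked by {Eq, Pd}):
  P1: blocked at fork node Eq ∈ conditioning set.
  P2: blocked at fork node Eq ∈ conditioning set.
  P3: blocked at fork node Eq ∈ conditioning set.
  P4: blocked at fork node Eq ∈ conditioning set.
  P5: blocked at fork node Eq ∈ conditioning set.
{Eq, Pd} satisfies the backdoor criterion.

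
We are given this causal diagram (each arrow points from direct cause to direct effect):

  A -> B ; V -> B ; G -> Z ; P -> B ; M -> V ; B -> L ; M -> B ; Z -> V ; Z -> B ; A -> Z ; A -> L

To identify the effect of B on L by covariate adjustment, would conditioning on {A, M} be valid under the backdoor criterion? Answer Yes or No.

Yes

Backdoor paths from B to L (paths whose first edge points into B):
  P1: B <- A -> L
  P2: B <- M -> V <- Z <- A -> L
  P3: B <- Z <- A -> L
  P4: B <- V <- Z <- A -> L
Condition 1 (no descendant of B in the set): holds — descendants of B are {L}; none are in {A, M}.
Condition 2 (every backdoor path blocked by {A, M}):
  P1: blocked at fork node A ∈ conditioning set.
  P2: blocked at fork node M ∈ conditioning set.
  P3: blocked at fork node A ∈ conditioning set.
  P4: blocked at fork node A ∈ conditioning set.
{A, M} satisfies the backdoor criterion.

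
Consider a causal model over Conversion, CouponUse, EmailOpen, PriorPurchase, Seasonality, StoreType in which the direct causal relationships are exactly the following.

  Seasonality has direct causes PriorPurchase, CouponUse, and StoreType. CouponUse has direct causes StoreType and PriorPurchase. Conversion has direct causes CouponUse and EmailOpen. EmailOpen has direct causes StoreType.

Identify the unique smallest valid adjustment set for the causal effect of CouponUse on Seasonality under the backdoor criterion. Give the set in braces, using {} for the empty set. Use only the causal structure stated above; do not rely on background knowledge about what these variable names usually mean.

{PriorPurchase, StoreType}

Variables eligible for adjustment (non-descendants of CouponUse, excluding CouponUse and Seasonality): {EmailOpen, PriorPurchase, StoreType}.
Backdoor paths from CouponUse to Seasonality:
  P1: CouponUse <- PriorPurchase -> Seasonality
  P2: CouponUse <- StoreType -> Seasonality
The empty set is not sufficient: P1 (CouponUse <- PriorPurchase -> Seasonality) has no collider blocking it and no conditioned non-collider, so it is open.
Try {PriorPurchase, StoreType}:
  P1: blocked at fork node PriorPurchase ∈ conditioning set.
  P2: blocked at fork node StoreType ∈ conditioning set.
{PriorPurchase, StoreType} contains no descendant of CouponUse and blocks every backdoor path.
Every element of {PriorPurchase, StoreType} is needed (dropping PriorPurchase leaves P1 open; dropping StoreType leaves P2 open), so no proper subset is valid.
Among all size-2 subsets of the eligible variables, only {PriorPurchase, StoreType} blocks every backdoor path, so it is the unique smallest valid adjustment set.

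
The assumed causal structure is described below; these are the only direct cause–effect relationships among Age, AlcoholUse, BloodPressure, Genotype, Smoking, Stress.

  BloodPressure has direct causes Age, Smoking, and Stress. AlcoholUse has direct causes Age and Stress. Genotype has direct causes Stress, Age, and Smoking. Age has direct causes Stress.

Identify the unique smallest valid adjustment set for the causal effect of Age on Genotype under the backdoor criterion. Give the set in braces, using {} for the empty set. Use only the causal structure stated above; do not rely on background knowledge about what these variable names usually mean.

{Stress}

Variables eligible for adjustment (non-descendants of Age, excluding Age and Genotype): {Smoking, Stress}.
Backdoor paths from Age to Genotype:
  P1: Age <- Stress -> Genotype
  P2: Age <- Stress -> BloodPressure <- Smoking -> Genotype
The empty set is not sufficient: P1 (Age <- Stress -> Genotype) has no collider blocking it and no conditioned non-collider, so it is open.
Try {Stress}:
  P1: blocked at fork node Stress ∈ conditioning set.
  P2: blocked at fork node Stress ∈ conditioning set.
{Stress} contains no descendant of Age and blocks every backdoor path.
No other singleton works — e.g. {Smoking} leaves P1 open — so {Stress} is the unique smallest valid adjustment set.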